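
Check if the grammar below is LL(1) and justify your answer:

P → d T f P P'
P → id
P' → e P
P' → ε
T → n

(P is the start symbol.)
No. Predict set conflict for P': { 'e' }

A grammar is LL(1) if for each non-terminal N with multiple productions, the predict sets of those productions are pairwise disjoint, where PREDICT(N → α) = (FIRST(α) \ {ε}) ∪ (FOLLOW(N) if α ⇒* ε).

Relevant sets:
  FOLLOW(P') = { $, 'e' }

For P:
  PREDICT(P → d T f P P') = { 'd' }
  PREDICT(P → id) = { 'id' }
For P':
  PREDICT(P' → e P) = { 'e' }
  PREDICT(P' → ε) = { $, 'e' }
T has a single production, so nothing to check there.

Conflict found: Predict set conflict for P': { 'e' }
The grammar is NOT LL(1).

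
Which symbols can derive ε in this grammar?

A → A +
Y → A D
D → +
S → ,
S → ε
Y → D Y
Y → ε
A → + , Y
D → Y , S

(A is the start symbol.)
{ 'S', 'Y' }

A non-terminal is nullable if it can derive ε (the empty string): either it has an ε-production, or it has a production whose right-hand side consists entirely of nullable non-terminals.

ε-productions: S → ε, Y → ε
So S, Y are immediately nullable.
No further non-terminal can be added: every production for the remaining non-terminals contains a terminal or a non-nullable non-terminal.
Nullable = { 'S', 'Y' }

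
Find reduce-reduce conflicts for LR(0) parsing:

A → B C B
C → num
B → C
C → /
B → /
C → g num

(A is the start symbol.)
A reduce-reduce conflict occurs when an LR(0) state has two complete items [A → α .] and [B → β .] — both call for a reduction, and with no lookahead the parser cannot choose between them.

Augment with A' → A and build the canonical LR(0) collection (I0 = CLOSURE({[A' → . A]}), then GOTO on every symbol after a dot until no new states appear). It has 11 states:
  I0: { [A → . B C B], [A' → . A], [B → . /], [B → . C], [C → . /], [C → . g num], [C → . num] }  — shift
  I1: { [B → / .], [C → / .] }  — 2 reduces
  I2: { [A' → A .] }  — accept
  I3: { [A → B . C B], [C → . /], [C → . g num], [C → . num] }  — shift
  I4: { [B → C .] }  — reduce
  I5: { [C → g . num] }  — shift
  I6: { [C → num .] }  — reduce
  I7: { [C → g num .] }  — reduce
  I8: { [C → / .] }  — reduce
  I9: { [A → B C . B], [B → . /], [B → . C], [C → . /], [C → . g num], [C → . num] }  — shift
  I10: { [A → B C B .] }  — reduce

I1 contains complete items [B → / .], [C → / .] — reduce-reduce conflict.

Answer: Yes — I1: [B → / .] vs [C → / .]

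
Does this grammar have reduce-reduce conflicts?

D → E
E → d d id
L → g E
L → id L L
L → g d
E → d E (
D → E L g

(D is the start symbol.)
No reduce-reduce conflicts

Augment with D' → D and build the canonical LR(0) collection (I0 = CLOSURE({[D' → . D]}), then GOTO on every symbol after a dot until no new states appear). It has 16 states:
  I0: { [D → . E L g], [D → . E], [D' → . D], [E → . d E (], [E → . d d id] }  — shift
  I1: { [D' → D .] }  — accept
  I2: { [D → E . L g], [D → E .], [L → . g E], [L → . g d], [L → . id L L] }  — shift, reduce
  I3: { [E → . d E (], [E → . d d id], [E → d . E (], [E → d . d id] }  — shift
  I4: { [E → d E . (] }  — shift
  I5: { [E → . d E (], [E → . d d id], [E → d . E (], [E → d . d id], [E → d d . id] }  — shift
  I6: { [E → d d id .] }  — reduce
  I7: { [E → d E ( .] }  — reduce
  I8: { [D → E L . g] }  — shift
  I9: { [E → . d E (], [E → . d d id], [L → g . E], [L → g . d] }  — shift
  I10: { [L → . g E], [L → . g d], [L → . id L L], [L → id . L L] }  — shift
  I11: { [L → . g E], [L → . g d], [L → . id L L], [L → id L . L] }  — shift
  I12: { [L → id L L .] }  — reduce
  I13: { [L → g E .] }  — reduce
  I14: { [E → . d E (], [E → . d d id], [E → d . E (], [E → d . d id], [L → g d .] }  — shift, reduce
  I15: { [D → E L g .] }  — reduce

No state contains more than one complete item.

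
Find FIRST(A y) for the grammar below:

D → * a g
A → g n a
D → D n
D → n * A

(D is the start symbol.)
{ 'g' }

FIRST sets of the non-terminals involved (from the grammar, by fixed-point iteration):
  FIRST(A) = { 'g' }

To compute FIRST(A y), process the symbols left to right:
Symbol A is a non-terminal. Add FIRST(A) \ {ε} = { 'g' }
A is not nullable (ε ∉ FIRST(A)), so stop here.
FIRST(A y) = { 'g' }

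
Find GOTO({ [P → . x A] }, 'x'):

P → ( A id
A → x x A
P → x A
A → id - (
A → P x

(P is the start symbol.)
GOTO(I, 'x') = CLOSURE({ [A → αX.β] : [A → α.Xβ] ∈ I, X = 'x' })

Items with dot before 'x', with the dot advanced:
  [P → . x A] → [P → x . A]
Closure of the advanced items:
  [P → x . A] has the dot before A: add [A → . x x A], [A → . id - (], [A → . P x]
  [A → . P x] has the dot before P: add [P → . ( A id], [P → . x A]

GOTO = { [A → . P x], [A → . id - (], [A → . x x A], [P → . ( A id], [P → . x A], [P → x . A] }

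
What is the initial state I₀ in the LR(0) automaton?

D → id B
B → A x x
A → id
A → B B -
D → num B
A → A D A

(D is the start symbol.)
First, augment the grammar with D' → D
I₀ = CLOSURE({ [D' → . D] }):
  [D' → . D] has the dot before D: add [D → . id B], [D → . num B]
No further items can be added.

I₀ = { [D → . id B], [D → . num B], [D' → . D] }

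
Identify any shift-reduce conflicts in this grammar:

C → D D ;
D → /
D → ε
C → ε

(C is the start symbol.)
Augment with C' → C and build the canonical LR(0) collection (I0 = CLOSURE({[C' → . C]}), then GOTO on every symbol after a dot until no new states appear). It has 6 states:
  I0: { [C → . D D ;], [C → .], [C' → . C], [D → . /], [D → .] }  — shift, 2 reduces
  I1: { [D → / .] }  — reduce
  I2: { [C' → C .] }  — accept
  I3: { [C → D . D ;], [D → . /], [D → .] }  — shift, reduce
  I4: { [C → D D . ;] }  — shift
  I5: { [C → D D ; .] }  — reduce

I0 contains reduce items [C → .], [D → .] and shift item [D → . /] — shift-reduce conflict.
I3 contains reduce item [D → .] and shift item [D → . /] — shift-reduce conflict.

Answer: Yes — I0: [C → .] vs [D → . /]; I3: [D → .] vs [D → . /]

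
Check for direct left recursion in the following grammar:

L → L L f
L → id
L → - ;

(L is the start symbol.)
Direct left recursion occurs when N → N α for some non-terminal N (the right-hand side begins with the left-hand side itself).

L → L L f: LEFT RECURSIVE (starts with L)
L → id: starts with id
L → - ;: starts with '-'

The grammar has direct left recursion on: L.

Answer: Yes, L is left-recursive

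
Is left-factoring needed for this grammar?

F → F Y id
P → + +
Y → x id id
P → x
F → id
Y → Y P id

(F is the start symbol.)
No, left-factoring is not needed

Left-factoring is needed when two productions for the same non-terminal
share a common prefix on the right-hand side.

Productions for F:
  F → F Y id
  F → id
Productions for P:
  P → + +
  P → x
Productions for Y:
  Y → x id id
  Y → Y P id

No common prefixes found.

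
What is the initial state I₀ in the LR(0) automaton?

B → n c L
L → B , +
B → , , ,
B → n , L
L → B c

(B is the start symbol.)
First, augment the grammar with B' → B
I₀ = CLOSURE({ [B' → . B] }):
  [B' → . B] has the dot before B: add [B → . n c L], [B → . , , ,], [B → . n , L]
No further items can be added.

I₀ = { [B → . , , ,], [B → . n , L], [B → . n c L], [B' → . B] }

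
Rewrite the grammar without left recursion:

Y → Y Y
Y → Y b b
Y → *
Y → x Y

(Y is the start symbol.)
Y → * Y'
Y → x Y Y'
Y' → Y Y'
Y' → b b Y'
Y' → ε

Y is directly left-recursive. The standard transformation for
  A → A α₁ | ... | A α_m | β₁ | ... | β_n
is
  A  → β₁ A' | ... | β_n A'
  A' → α₁ A' | ... | α_m A' | ε

Y → * becomes Y → * Y'
Y → x Y becomes Y → x Y Y'
Y → Y Y becomes Y' → Y Y'
Y → Y b b becomes Y' → b b Y'
Add Y' → ε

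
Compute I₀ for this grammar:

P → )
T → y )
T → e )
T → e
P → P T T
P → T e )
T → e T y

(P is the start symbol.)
{ [P → . )], [P → . P T T], [P → . T e )], [P' → . P], [T → . e )], [T → . e T y], [T → . e], [T → . y )] }

First, augment the grammar with P' → P
I₀ = CLOSURE({ [P' → . P] }):
  [P' → . P] has the dot before P: add [P → . )], [P → . P T T], [P → . T e )]
  [P → . T e )] has the dot before T: add [T → . y )], [T → . e )], [T → . e], [T → . e T y]
No further items can be added.

I₀ = { [P → . )], [P → . P T T], [P → . T e )], [P' → . P], [T → . e )], [T → . e T y], [T → . e], [T → . y )] }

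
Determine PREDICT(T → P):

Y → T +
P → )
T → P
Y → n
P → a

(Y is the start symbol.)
PREDICT(T → P) = (FIRST(RHS) \ {ε}) ∪ (FOLLOW(T) if ε ∈ FIRST(RHS), i.e. RHS ⇒* ε)
FIRST(P) = { ')', 'a' }
FIRST(P) = { ')', 'a' }
ε ∉ FIRST(P), so FOLLOW(T) is not added.
PREDICT(T → P) = { ')', 'a' }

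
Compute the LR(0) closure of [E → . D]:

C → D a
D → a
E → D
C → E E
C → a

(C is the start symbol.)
{ [D → . a], [E → . D] }

Start with: [E → . D]
  [E → . D] has the dot before D: add [D → . a]
No further items can be added.

CLOSURE = { [D → . a], [E → . D] }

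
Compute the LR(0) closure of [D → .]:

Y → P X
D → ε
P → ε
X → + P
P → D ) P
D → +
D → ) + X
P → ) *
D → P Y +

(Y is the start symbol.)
To compute CLOSURE, for each item [A → α.Bβ] where B is a non-terminal, add [B → .γ] for all productions B → γ; repeat for the newly added items until nothing changes.

Start with: [D → .]
The dot is at the end, so nothing is added.

CLOSURE = { [D → .] }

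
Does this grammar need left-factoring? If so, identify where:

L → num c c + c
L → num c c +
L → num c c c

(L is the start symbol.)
Left-factoring is needed when two productions for the same non-terminal
share a common prefix on the right-hand side.

Productions for L:
  L → num c c + c
  L → num c c +
  L → num c c c

Found common prefix 'num c c' in productions for L

Answer: Yes, L has productions with common prefix 'num c c'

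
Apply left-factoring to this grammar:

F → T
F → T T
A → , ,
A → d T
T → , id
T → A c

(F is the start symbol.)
Left-factoring transforms A → αβ₁ | αβ₂ into A → αA' and A' → β₁ | β₂
(α is the longest common prefix among the alternatives). Repeat until
no nonterminal has two alternatives with a common prefix.

Round 1: F has alternatives sharing prefix 'T'. Introduce F': F → T F'
  Add: F' → ε
  Add: F' → T

No remaining common prefixes — done.

Resulting grammar:
F → T F'
F' → ε
F' → T
A → , ,
A → d T
T → , id
T → A c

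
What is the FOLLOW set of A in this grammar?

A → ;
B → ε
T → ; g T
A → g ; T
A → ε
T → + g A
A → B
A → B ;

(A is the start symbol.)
A is the start symbol, so $ ∈ FOLLOW(A).
In T → + g A: A is at the end, add FOLLOW(T)

The FOLLOW sets referred to above (computed the same way, to a fixed point):
  FOLLOW(T) = { $ }

Taking the union: FOLLOW(A) = { $ }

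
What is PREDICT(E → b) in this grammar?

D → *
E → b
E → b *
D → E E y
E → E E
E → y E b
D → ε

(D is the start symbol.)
PREDICT(E → b) = (FIRST(RHS) \ {ε}) ∪ (FOLLOW(E) if ε ∈ FIRST(RHS), i.e. RHS ⇒* ε)
FIRST(b) = { 'b' }
ε ∉ FIRST(b), so FOLLOW(E) is not added.
PREDICT(E → b) = { 'b' }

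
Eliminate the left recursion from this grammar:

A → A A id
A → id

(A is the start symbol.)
A → id A'
A' → A id A'
A' → ε

A is directly left-recursive. The standard transformation for
  A → A α₁ | ... | A α_m | β₁ | ... | β_n
is
  A  → β₁ A' | ... | β_n A'
  A' → α₁ A' | ... | α_m A' | ε

A → id becomes A → id A'
A → A A id becomes A' → A id A'
Add A' → ε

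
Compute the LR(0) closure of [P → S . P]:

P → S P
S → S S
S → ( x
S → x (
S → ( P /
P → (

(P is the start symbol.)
Start with: [P → S . P]
  [P → S . P] has the dot before P: add [P → . S P], [P → . (]
  [P → . S P] has the dot before S: add [S → . S S], [S → . ( x], [S → . x (], [S → . ( P /]
No further items can be added.

CLOSURE = { [P → . (], [P → . S P], [P → S . P], [S → . ( P /], [S → . ( x], [S → . S S], [S → . x (] }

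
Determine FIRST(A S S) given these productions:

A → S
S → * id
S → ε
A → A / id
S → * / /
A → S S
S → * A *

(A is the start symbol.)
FIRST sets of the non-terminals involved (from the grammar, by fixed-point iteration):
  FIRST(A) = { '*', '/', ε }
  FIRST(S) = { '*', ε }

To compute FIRST(A S S), process the symbols left to right:
Symbol A is a non-terminal. Add FIRST(A) \ {ε} = { '*', '/' }
A is nullable (ε ∈ FIRST(A)), continue to the next symbol.
Symbol S is a non-terminal. Add FIRST(S) \ {ε} = { '*' }
S is nullable (ε ∈ FIRST(S)), continue to the next symbol.
Symbol S is a non-terminal. Add FIRST(S) \ {ε} = { '*' }
S is nullable (ε ∈ FIRST(S)), continue to the next symbol.
All symbols are nullable, so ε is in the result.
FIRST(A S S) = { '*', '/', ε }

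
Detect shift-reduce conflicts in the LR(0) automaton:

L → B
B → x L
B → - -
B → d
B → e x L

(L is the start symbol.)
A shift-reduce conflict occurs when an LR(0) state has both:
  - a complete (reduce) item [A → α .] (dot at the end), and
  - a shift item [B → β . c γ] (dot before a terminal).

Augment with L' → L and build the canonical LR(0) collection (I0 = CLOSURE({[L' → . L]}), then GOTO on every symbol after a dot until no new states appear). It has 11 states:
  I0: { [B → . - -], [B → . d], [B → . e x L], [B → . x L], [L → . B], [L' → . L] }  — shift
  I1: { [B → - . -] }  — shift
  I2: { [L → B .] }  — reduce
  I3: { [L' → L .] }  — accept
  I4: { [B → d .] }  — reduce
  I5: { [B → e . x L] }  — shift
  I6: { [B → . - -], [B → . d], [B → . e x L], [B → . x L], [B → x . L], [L → . B] }  — shift
  I7: { [B → x L .] }  — reduce
  I8: { [B → . - -], [B → . d], [B → . e x L], [B → . x L], [B → e x . L], [L → . B] }  — shift
  I9: { [B → e x L .] }  — reduce
  I10: { [B → - - .] }  — reduce

No state contains both a complete item and a shift item.

Answer: No shift-reduce conflicts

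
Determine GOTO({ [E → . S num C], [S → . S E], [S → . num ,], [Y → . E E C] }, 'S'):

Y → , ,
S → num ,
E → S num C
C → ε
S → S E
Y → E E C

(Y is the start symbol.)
GOTO(I, 'S') = CLOSURE({ [A → αX.β] : [A → α.Xβ] ∈ I, X = 'S' })

Items with dot before 'S', with the dot advanced:
  [E → . S num C] → [E → S . num C]
  [S → . S E] → [S → S . E]
Closure of the advanced items:
  [S → S . E] has the dot before E: add [E → . S num C]
  [E → . S num C] has the dot before S: add [S → . num ,], [S → . S E]

GOTO = { [E → . S num C], [E → S . num C], [S → . S E], [S → . num ,], [S → S . E] }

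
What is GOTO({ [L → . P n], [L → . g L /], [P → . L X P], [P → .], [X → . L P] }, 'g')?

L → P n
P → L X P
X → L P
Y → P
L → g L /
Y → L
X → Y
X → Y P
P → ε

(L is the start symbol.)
GOTO(I, 'g') = CLOSURE({ [A → αX.β] : [A → α.Xβ] ∈ I, X = 'g' })

Items with dot before 'g', with the dot advanced:
  [L → . g L /] → [L → g . L /]
Closure of the advanced items:
  [L → g . L /] has the dot before L: add [L → . P n], [L → . g L /]
  [L → . P n] has the dot before P: add [P → . L X P], [P → .]

GOTO = { [L → . P n], [L → . g L /], [L → g . L /], [P → . L X P], [P → .] }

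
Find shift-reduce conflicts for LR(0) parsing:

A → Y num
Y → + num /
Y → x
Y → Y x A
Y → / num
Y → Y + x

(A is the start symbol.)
No shift-reduce conflicts

Augment with A' → A and build the canonical LR(0) collection (I0 = CLOSURE({[A' → . A]}), then GOTO on every symbol after a dot until no new states appear). It has 14 states:
  I0: { [A → . Y num], [A' → . A], [Y → . + num /], [Y → . / num], [Y → . Y + x], [Y → . Y x A], [Y → . x] }  — shift
  I1: { [Y → + . num /] }  — shift
  I2: { [Y → / . num] }  — shift
  I3: { [A' → A .] }  — accept
  I4: { [A → Y . num], [Y → Y . + x], [Y → Y . x A] }  — shift
  I5: { [Y → x .] }  — reduce
  I6: { [Y → Y + . x] }  — shift
  I7: { [A → Y num .] }  — reduce
  I8: { [A → . Y num], [Y → . + num /], [Y → . / num], [Y → . Y + x], [Y → . Y x A], [Y → . x], [Y → Y x . A] }  — shift
  I9: { [Y → Y x A .] }  — reduce
  I10: { [Y → Y + x .] }  — reduce
  I11: { [Y → / num .] }  — reduce
  I12: { [Y → + num . /] }  — shift
  I13: { [Y → + num / .] }  — reduce

No state contains both a complete item and a shift item.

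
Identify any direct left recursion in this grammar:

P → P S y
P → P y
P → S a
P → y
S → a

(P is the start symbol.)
P → P S y: LEFT RECURSIVE (starts with P)
P → P y: LEFT RECURSIVE (starts with P)
P → S a: starts with S
P → y: starts with y
S → a: starts with a

The grammar has direct left recursion on: P.

Answer: Yes, P is left-recursive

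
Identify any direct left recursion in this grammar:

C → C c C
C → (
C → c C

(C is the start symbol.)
Yes, C is left-recursive

C → C c C: LEFT RECURSIVE (starts with C)
C → (: starts with '('
C → c C: starts with c

The grammar has direct left recursion on: C.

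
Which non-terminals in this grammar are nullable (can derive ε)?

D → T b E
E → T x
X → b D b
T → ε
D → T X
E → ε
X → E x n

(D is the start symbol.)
A non-terminal is nullable if it can derive ε (the empty string): either it has an ε-production, or it has a production whose right-hand side consists entirely of nullable non-terminals.

ε-productions: T → ε, E → ε
So T, E are immediately nullable.
No further non-terminal can be added: every production for the remaining non-terminals contains a terminal or a non-nullable non-terminal.
Nullable = { 'E', 'T' }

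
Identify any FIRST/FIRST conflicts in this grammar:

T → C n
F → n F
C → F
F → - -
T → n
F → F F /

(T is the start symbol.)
Yes. T → C n / T → n on { 'n' }; F → n F / F → F F '/' on { 'n' }; F → '-' '-' / F → F F '/' on { '-' }

A FIRST/FIRST conflict occurs when two productions N → α and N → β for the same non-terminal have FIRST(α) ∩ FIRST(β) ≠ ∅ (with ε ∈ FIRST of a nullable right-hand side, so two nullable alternatives also conflict).

FIRST sets of the non-terminals at (or reachable through a nullable prefix from) the front of some alternative:
  FIRST(C) = { '-', 'n' }
  FIRST(F) = { '-', 'n' }

Productions for T:
  T → C n: FIRST = { '-', 'n' }
  T → n: FIRST = { 'n' }
Productions for F:
  F → n F: FIRST = { 'n' }
  F → - -: FIRST = { '-' }
  F → F F /: FIRST = { '-', 'n' }
C has only one production, so no FIRST/FIRST conflict is possible there.

Conflict for T: T → C n and T → n
  Overlap: { 'n' }
Conflict for F: F → n F and F → F F /
  Overlap: { 'n' }
Conflict for F: F → - - and F → F F /
  Overlap: { '-' }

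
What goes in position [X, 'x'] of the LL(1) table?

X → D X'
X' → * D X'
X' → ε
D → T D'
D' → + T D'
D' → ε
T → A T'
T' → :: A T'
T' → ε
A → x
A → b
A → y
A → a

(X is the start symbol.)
X → D X'

To find M[X, 'x'], we find productions for X where 'x' is in the predict set (PREDICT(N → α) = (FIRST(α) \ {ε}) ∪ (FOLLOW(N) if α ⇒* ε)).

Relevant sets:
  FIRST(D) = { 'a', 'b', 'x', 'y' }

X → D X': PREDICT = { 'a', 'b', 'x', 'y' }
  'x' is in predict set, so this production goes in M[X, 'x']

M[X, 'x'] = X → D X'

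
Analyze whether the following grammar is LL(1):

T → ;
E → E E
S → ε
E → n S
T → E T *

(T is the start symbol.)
A grammar is LL(1) if for each non-terminal N with multiple productions, the predict sets of those productions are pairwise disjoint, where PREDICT(N → α) = (FIRST(α) \ {ε}) ∪ (FOLLOW(N) if α ⇒* ε).

Relevant sets:
  FIRST(E) = { 'n' }

For T:
  PREDICT(T → ';') = { ';' }
  PREDICT(T → E T '*') = { 'n' }
For E:
  PREDICT(E → E E) = { 'n' }
  PREDICT(E → n S) = { 'n' }
S has a single production, so nothing to check there.

Conflict found: Predict set conflict for E: { 'n' }
The grammar is NOT LL(1).

Answer: No. Predict set conflict for E: { 'n' }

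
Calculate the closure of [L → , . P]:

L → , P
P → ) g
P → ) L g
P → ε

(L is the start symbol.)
Start with: [L → , . P]
  [L → , . P] has the dot before P: add [P → . ) g], [P → . ) L g], [P → .]
No further items can be added.

CLOSURE = { [L → , . P], [P → . ) L g], [P → . ) g], [P → .] }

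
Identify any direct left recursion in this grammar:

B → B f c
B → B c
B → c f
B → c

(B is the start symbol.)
Direct left recursion occurs when N → N α for some non-terminal N (the right-hand side begins with the left-hand side itself).

B → B f c: LEFT RECURSIVE (starts with B)
B → B c: LEFT RECURSIVE (starts with B)
B → c f: starts with c
B → c: starts with c

The grammar has direct left recursion on: B.

Answer: Yes, B is left-recursive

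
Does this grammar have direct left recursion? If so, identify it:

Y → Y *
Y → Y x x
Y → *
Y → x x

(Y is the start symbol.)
Direct left recursion occurs when N → N α for some non-terminal N (the right-hand side begins with the left-hand side itself).

Y → Y *: LEFT RECURSIVE (starts with Y)
Y → Y x x: LEFT RECURSIVE (starts with Y)
Y → *: starts with '*'
Y → x x: starts with x

The grammar has direct left recursion on: Y.

Answer: Yes, Y is left-recursive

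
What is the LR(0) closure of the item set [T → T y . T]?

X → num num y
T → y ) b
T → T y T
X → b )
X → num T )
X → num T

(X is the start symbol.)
Start with: [T → T y . T]
  [T → T y . T] has the dot before T: add [T → . y ) b], [T → . T y T]
No further items can be added.

CLOSURE = { [T → . T y T], [T → . y ) b], [T → T y . T] }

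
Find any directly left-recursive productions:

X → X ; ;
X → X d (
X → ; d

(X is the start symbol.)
X → X ; ;: LEFT RECURSIVE (starts with X)
X → X d (: LEFT RECURSIVE (starts with X)
X → ; d: starts with ';'

The grammar has direct left recursion on: X.

Answer: Yes, X is left-recursive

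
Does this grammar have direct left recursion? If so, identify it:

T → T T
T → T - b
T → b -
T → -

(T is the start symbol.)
Yes, T is left-recursive

Direct left recursion occurs when N → N α for some non-terminal N (the right-hand side begins with the left-hand side itself).

T → T T: LEFT RECURSIVE (starts with T)
T → T - b: LEFT RECURSIVE (starts with T)
T → b -: starts with b
T → -: starts with '-'

The grammar has direct left recursion on: T.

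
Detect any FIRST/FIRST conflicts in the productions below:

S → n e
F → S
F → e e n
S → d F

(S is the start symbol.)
No FIRST/FIRST conflicts.

A FIRST/FIRST conflict occurs when two productions N → α and N → β for the same non-terminal have FIRST(α) ∩ FIRST(β) ≠ ∅ (with ε ∈ FIRST of a nullable right-hand side, so two nullable alternatives also conflict).

FIRST sets of the non-terminals at (or reachable through a nullable prefix from) the front of some alternative:
  FIRST(S) = { 'd', 'n' }

Productions for S:
  S → n e: FIRST = { 'n' }
  S → d F: FIRST = { 'd' }
Productions for F:
  F → S: FIRST = { 'd', 'n' }
  F → e e n: FIRST = { 'e' }

All alternatives of each non-terminal have pairwise disjoint FIRST sets.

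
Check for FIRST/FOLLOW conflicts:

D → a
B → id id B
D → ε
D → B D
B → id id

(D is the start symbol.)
No FIRST/FOLLOW conflicts.

A FIRST/FOLLOW conflict occurs when a non-terminal N has a nullable alternative N → β (β ⇒* ε) and another alternative N → α with FIRST(α) ∩ FOLLOW(N) ≠ ∅: on such a lookahead the parser cannot decide between expanding α and letting N vanish via β.

Nullable non-terminals: D.
FIRST sets used below: FIRST(B) = { 'id' }

D: nullable alternative(s) D → ε; FOLLOW(D) = { $ }
  D → a: FIRST \ {ε} = { 'a' } — disjoint from FOLLOW(D)
  D → ε: FIRST \ {ε} = { } — this is the only nullable alternative, skip
  D → B D: FIRST \ {ε} = { 'id' } — disjoint from FOLLOW(D)

B has no nullable alternative, so no FIRST/FOLLOW check is needed there.

No FIRST/FOLLOW conflicts found.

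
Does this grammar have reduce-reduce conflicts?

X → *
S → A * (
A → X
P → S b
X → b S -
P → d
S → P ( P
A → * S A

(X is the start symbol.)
No reduce-reduce conflicts

A reduce-reduce conflict occurs when an LR(0) state has two complete items [A → α .] and [B → β .] — both call for a reduction, and with no lookahead the parser cannot choose between them.

Augment with X' → X and build the canonical LR(0) collection (I0 = CLOSURE({[X' → . X]}), then GOTO on every symbol after a dot until no new states appear). It has 20 states:
  I0: { [X → . *], [X → . b S -], [X' → . X] }  — shift
  I1: { [X → * .] }  — reduce
  I2: { [X' → X .] }  — accept
  I3: { [A → . * S A], [A → . X], [P → . S b], [P → . d], [S → . A * (], [S → . P ( P], [X → . *], [X → . b S -], [X → b . S -] }  — shift
  I4: { [A → * . S A], [A → . * S A], [A → . X], [P → . S b], [P → . d], [S → . A * (], [S → . P ( P], [X → * .], [X → . *], [X → . b S -] }  — shift, reduce
  I5: { [S → A . * (] }  — shift
  I6: { [S → P . ( P] }  — shift
  I7: { [P → S . b], [X → b S . -] }  — shift
  I8: { [A → X .] }  — reduce
  I9: { [P → d .] }  — reduce
  I10: { [X → b S - .] }  — reduce
  I11: { [P → S b .] }  — reduce
  I12: { [A → . * S A], [A → . X], [P → . S b], [P → . d], [S → . A * (], [S → . P ( P], [S → P ( . P], [X → . *], [X → . b S -] }  — shift
  I13: { [S → P ( P .], [S → P . ( P] }  — shift, reduce
  I14: { [P → S . b] }  — shift
  I15: { [S → A * . (] }  — shift
  I16: { [S → A * ( .] }  — reduce
  I17: { [A → * S . A], [A → . * S A], [A → . X], [P → S . b], [X → . *], [X → . b S -] }  — shift
  I18: { [A → * S A .] }  — reduce
  I19: { [A → . * S A], [A → . X], [P → . S b], [P → . d], [P → S b .], [S → . A * (], [S → . P ( P], [X → . *], [X → . b S -], [X → b . S -] }  — shift, reduce

No state contains more than one complete item.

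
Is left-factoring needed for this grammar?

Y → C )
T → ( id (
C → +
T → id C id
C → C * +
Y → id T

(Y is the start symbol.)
No, left-factoring is not needed

Left-factoring is needed when two productions for the same non-terminal
share a common prefix on the right-hand side.

Productions for Y:
  Y → C )
  Y → id T
Productions for T:
  T → ( id (
  T → id C id
Productions for C:
  C → +
  C → C * +

No common prefixes found.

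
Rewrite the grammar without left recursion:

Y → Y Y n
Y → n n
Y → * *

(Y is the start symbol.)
Y → n n Y'
Y → * * Y'
Y' → Y n Y'
Y' → ε

Y is directly left-recursive. The standard transformation for
  A → A α₁ | ... | A α_m | β₁ | ... | β_n
is
  A  → β₁ A' | ... | β_n A'
  A' → α₁ A' | ... | α_m A' | ε

Y → n n becomes Y → n n Y'
Y → * * becomes Y → * * Y'
Y → Y Y n becomes Y' → Y n Y'
Add Y' → ε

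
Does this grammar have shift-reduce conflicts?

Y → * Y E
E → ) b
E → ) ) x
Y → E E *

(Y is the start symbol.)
No shift-reduce conflicts

A shift-reduce conflict occurs when an LR(0) state has both:
  - a complete (reduce) item [A → α .] (dot at the end), and
  - a shift item [B → β . c γ] (dot before a terminal).

Augment with Y' → Y and build the canonical LR(0) collection (I0 = CLOSURE({[Y' → . Y]}), then GOTO on every symbol after a dot until no new states appear). It has 12 states:
  I0: { [E → . ) ) x], [E → . ) b], [Y → . * Y E], [Y → . E E *], [Y' → . Y] }  — shift
  I1: { [E → ) . ) x], [E → ) . b] }  — shift
  I2: { [E → . ) ) x], [E → . ) b], [Y → * . Y E], [Y → . * Y E], [Y → . E E *] }  — shift
  I3: { [E → . ) ) x], [E → . ) b], [Y → E . E *] }  — shift
  I4: { [Y' → Y .] }  — accept
  I5: { [Y → E E . *] }  — shift
  I6: { [Y → E E * .] }  — reduce
  I7: { [E → . ) ) x], [E → . ) b], [Y → * Y . E] }  — shift
  I8: { [Y → * Y E .] }  — reduce
  I9: { [E → ) ) . x] }  — shift
  I10: { [E → ) b .] }  — reduce
  I11: { [E → ) ) x .] }  — reduce

No state contains both a complete item and a shift item.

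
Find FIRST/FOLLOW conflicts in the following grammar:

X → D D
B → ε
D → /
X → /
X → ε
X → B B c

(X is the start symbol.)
Nullable non-terminals: B, X.
FIRST sets used below: FIRST(D) = { '/' }, FIRST(B) = { ε }
B has a nullable alternative but only one production, so nothing to check.

X: nullable alternative(s) X → ε; FOLLOW(X) = { $ }
  X → D D: FIRST \ {ε} = { '/' } — disjoint from FOLLOW(X)
  X → /: FIRST \ {ε} = { '/' } — disjoint from FOLLOW(X)
  X → ε: FIRST \ {ε} = { } — this is the only nullable alternative, skip
  X → B B c: FIRST \ {ε} = { 'c' } — disjoint from FOLLOW(X)

D has no nullable alternative, so no FIRST/FOLLOW check is needed there.

No FIRST/FOLLOW conflicts found.

Answer: No FIRST/FOLLOW conflicts.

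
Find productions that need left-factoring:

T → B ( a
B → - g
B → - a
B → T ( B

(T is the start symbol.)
Left-factoring is needed when two productions for the same non-terminal
share a common prefix on the right-hand side.

Productions for B:
  B → - g
  B → - a
  B → T ( B

Found common prefix '-' in productions for B

Answer: Yes, B has productions with common prefix '-'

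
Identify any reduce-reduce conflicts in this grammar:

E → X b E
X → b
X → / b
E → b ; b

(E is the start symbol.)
No reduce-reduce conflicts

A reduce-reduce conflict occurs when an LR(0) state has two complete items [A → α .] and [B → β .] — both call for a reduction, and with no lookahead the parser cannot choose between them.

Augment with E' → E and build the canonical LR(0) collection (I0 = CLOSURE({[E' → . E]}), then GOTO on every symbol after a dot until no new states appear). It has 10 states:
  I0: { [E → . X b E], [E → . b ; b], [E' → . E], [X → . / b], [X → . b] }  — shift
  I1: { [X → / . b] }  — shift
  I2: { [E' → E .] }  — accept
  I3: { [E → X . b E] }  — shift
  I4: { [E → b . ; b], [X → b .] }  — shift, reduce
  I5: { [E → b ; . b] }  — shift
  I6: { [E → b ; b .] }  — reduce
  I7: { [E → . X b E], [E → . b ; b], [E → X b . E], [X → . / b], [X → . b] }  — shift
  I8: { [E → X b E .] }  — reduce
  I9: { [X → / b .] }  — reduce

No state contains more than one complete item.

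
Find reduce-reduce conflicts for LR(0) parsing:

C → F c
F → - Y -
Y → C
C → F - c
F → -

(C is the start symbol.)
A reduce-reduce conflict occurs when an LR(0) state has two complete items [A → α .] and [B → β .] — both call for a reduction, and with no lookahead the parser cannot choose between them.

Augment with C' → C and build the canonical LR(0) collection (I0 = CLOSURE({[C' → . C]}), then GOTO on every symbol after a dot until no new states appear). It has 10 states:
  I0: { [C → . F - c], [C → . F c], [C' → . C], [F → . - Y -], [F → . -] }  — shift
  I1: { [C → . F - c], [C → . F c], [F → - . Y -], [F → - .], [F → . - Y -], [F → . -], [Y → . C] }  — shift, reduce
  I2: { [C' → C .] }  — accept
  I3: { [C → F . - c], [C → F . c] }  — shift
  I4: { [C → F - . c] }  — shift
  I5: { [C → F c .] }  — reduce
  I6: { [C → F - c .] }  — reduce
  I7: { [Y → C .] }  — reduce
  I8: { [F → - Y . -] }  — shift
  I9: { [F → - Y - .] }  — reduce

No state contains more than one complete item.

Answer: No reduce-reduce conflicts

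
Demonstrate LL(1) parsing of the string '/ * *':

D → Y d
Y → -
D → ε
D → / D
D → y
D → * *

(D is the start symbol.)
LL(1) parsing maintains a stack (initially the start symbol over $) and the input. At each step: if the stack top is a terminal, match it against the current input token; if it is a non-terminal N, replace it with the RHS of M[N, lookahead] (the unique production whose predict set contains the lookahead).

Stack is shown with the top on the left.

Stack  Input    Action
----------------------
D $    / * * $  output D → / D
/ D $  / * * $  match '/'
D $    * * $    output D → * *
* * $  * * $    match '*'
* $    * $      match '*'
$      $        accept

The string is accepted.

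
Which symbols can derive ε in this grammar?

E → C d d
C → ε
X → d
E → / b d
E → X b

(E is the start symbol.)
{ 'C' }

ε-productions: C → ε
So C is immediately nullable.
No further non-terminal can be added: every production for the remaining non-terminals contains a terminal or a non-nullable non-terminal.
Nullable = { 'C' }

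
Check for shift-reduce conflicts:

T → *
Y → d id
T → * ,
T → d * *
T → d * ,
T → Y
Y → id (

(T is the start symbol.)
Yes — I1: [T → * .] vs [T → * . ,]

A shift-reduce conflict occurs when an LR(0) state has both:
  - a complete (reduce) item [A → α .] (dot at the end), and
  - a shift item [B → β . c γ] (dot before a terminal).

Augment with T' → T and build the canonical LR(0) collection (I0 = CLOSURE({[T' → . T]}), then GOTO on every symbol after a dot until no new states appear). It has 12 states:
  I0: { [T → . * ,], [T → . *], [T → . Y], [T → . d * *], [T → . d * ,], [T' → . T], [Y → . d id], [Y → . id (] }  — shift
  I1: { [T → * . ,], [T → * .] }  — shift, reduce
  I2: { [T' → T .] }  — accept
  I3: { [T → Y .] }  — reduce
  I4: { [T → d . * *], [T → d . * ,], [Y → d . id] }  — shift
  I5: { [Y → id . (] }  — shift
  I6: { [Y → id ( .] }  — reduce
  I7: { [T → d * . *], [T → d * . ,] }  — shift
  I8: { [Y → d id .] }  — reduce
  I9: { [T → d * * .] }  — reduce
  I10: { [T → d * , .] }  — reduce
  I11: { [T → * , .] }  — reduce

I1 contains reduce item [T → * .] and shift item [T → * . ,] — shift-reduce conflict.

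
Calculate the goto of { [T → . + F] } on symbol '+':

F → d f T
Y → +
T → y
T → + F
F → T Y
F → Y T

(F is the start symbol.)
{ [F → . T Y], [F → . Y T], [F → . d f T], [T → + . F], [T → . + F], [T → . y], [Y → . +] }

GOTO(I, '+') = CLOSURE({ [A → αX.β] : [A → α.Xβ] ∈ I, X = '+' })

Items with dot before '+', with the dot advanced:
  [T → . + F] → [T → + . F]
Closure of the advanced items:
  [T → + . F] has the dot before F: add [F → . d f T], [F → . T Y], [F → . Y T]
  [F → . T Y] has the dot before T: add [T → . y], [T → . + F]
  [F → . Y T] has the dot before Y: add [Y → . +]

GOTO = { [F → . T Y], [F → . Y T], [F → . d f T], [T → + . F], [T → . + F], [T → . y], [Y → . +] }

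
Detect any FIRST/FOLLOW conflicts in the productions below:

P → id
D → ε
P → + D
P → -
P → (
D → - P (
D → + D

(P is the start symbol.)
No FIRST/FOLLOW conflicts.

Nullable non-terminals: D.

D: nullable alternative(s) D → ε; FOLLOW(D) = { $, '(' }
  D → ε: FIRST \ {ε} = { } — this is the only nullable alternative, skip
  D → - P (: FIRST \ {ε} = { '-' } — disjoint from FOLLOW(D)
  D → + D: FIRST \ {ε} = { '+' } — disjoint from FOLLOW(D)

P has no nullable alternative, so no FIRST/FOLLOW check is needed there.

No FIRST/FOLLOW conflicts found.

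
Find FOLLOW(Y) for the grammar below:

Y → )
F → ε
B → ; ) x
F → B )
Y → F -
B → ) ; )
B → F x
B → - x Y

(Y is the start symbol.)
{ $, ')' }

To compute FOLLOW(Y), find every occurrence of Y on a right-hand side N → α Y β: add FIRST(β) \ {ε}, and if β is empty or nullable also add FOLLOW(N). Iterate to a fixed point.

Y is the start symbol, so $ ∈ FOLLOW(Y).
In B → - x Y: Y is at the end, add FOLLOW(B)

The FOLLOW sets referred to above (computed the same way, to a fixed point):
  FOLLOW(B) = { ')' }

Taking the union: FOLLOW(Y) = { $, ')' }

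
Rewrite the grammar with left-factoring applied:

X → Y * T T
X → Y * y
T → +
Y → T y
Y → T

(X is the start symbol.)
Left-factoring transforms A → αβ₁ | αβ₂ into A → αA' and A' → β₁ | β₂
(α is the longest common prefix among the alternatives). Repeat until
no nonterminal has two alternatives with a common prefix.

Round 1: X has alternatives sharing prefix 'Y *'. Introduce X': X → Y * X'
  Add: X' → T T
  Add: X' → y

Round 2: Y has alternatives sharing prefix 'T'. Introduce Y': Y → T Y'
  Add: Y' → y
  Add: Y' → ε

No remaining common prefixes — done.

Resulting grammar:
X → Y * X'
X' → T T
X' → y
T → +
Y → T Y'
Y' → y
Y' → ε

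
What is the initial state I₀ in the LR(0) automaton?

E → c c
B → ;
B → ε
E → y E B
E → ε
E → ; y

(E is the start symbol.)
First, augment the grammar with E' → E
I₀ = CLOSURE({ [E' → . E] }):
  [E' → . E] has the dot before E: add [E → . c c], [E → . y E B], [E → .], [E → . ; y]
No further items can be added.

I₀ = { [E → . ; y], [E → . c c], [E → . y E B], [E → .], [E' → . E] }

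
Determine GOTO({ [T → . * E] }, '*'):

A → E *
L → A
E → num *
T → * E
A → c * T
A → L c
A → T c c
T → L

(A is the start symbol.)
{ [E → . num *], [T → * . E] }

GOTO(I, '*') = CLOSURE({ [A → αX.β] : [A → α.Xβ] ∈ I, X = '*' })

Items with dot before '*', with the dot advanced:
  [T → . * E] → [T → * . E]
Closure of the advanced items:
  [T → * . E] has the dot before E: add [E → . num *]

GOTO = { [E → . num *], [T → * . E] }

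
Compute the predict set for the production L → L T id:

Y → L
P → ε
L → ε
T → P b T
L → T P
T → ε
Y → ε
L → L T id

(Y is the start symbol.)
PREDICT(L → L T id) = (FIRST(RHS) \ {ε}) ∪ (FOLLOW(L) if ε ∈ FIRST(RHS), i.e. RHS ⇒* ε)
FIRST(L) = { 'b', 'id', ε }
FIRST(T) = { 'b', ε }
FIRST(L T id) = { 'b', 'id' }
ε ∉ FIRST(L T id), so FOLLOW(L) is not added.
PREDICT(L → L T id) = { 'b', 'id' }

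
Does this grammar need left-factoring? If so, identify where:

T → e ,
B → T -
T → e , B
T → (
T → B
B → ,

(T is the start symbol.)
Left-factoring is needed when two productions for the same non-terminal
share a common prefix on the right-hand side.

Productions for T:
  T → e ,
  T → e , B
  T → (
  T → B
Productions for B:
  B → T -
  B → ,

Found common prefix 'e ,' in productions for T

Answer: Yes, T has productions with common prefix 'e ,'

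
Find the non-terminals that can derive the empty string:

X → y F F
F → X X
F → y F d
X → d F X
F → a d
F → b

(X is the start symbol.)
None

A non-terminal is nullable if it can derive ε (the empty string): either it has an ε-production, or it has a production whose right-hand side consists entirely of nullable non-terminals.

There are no ε-productions, so no non-terminal can derive ε.
No non-terminals are nullable.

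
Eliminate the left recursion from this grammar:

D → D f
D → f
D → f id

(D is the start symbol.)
D is directly left-recursive. The standard transformation for
  A → A α₁ | ... | A α_m | β₁ | ... | β_n
is
  A  → β₁ A' | ... | β_n A'
  A' → α₁ A' | ... | α_m A' | ε

D → f becomes D → f D'
D → f id becomes D → f id D'
D → D f becomes D' → f D'
Add D' → ε

Resulting grammar:
D → f D'
D → f id D'
D' → f D'
D' → ε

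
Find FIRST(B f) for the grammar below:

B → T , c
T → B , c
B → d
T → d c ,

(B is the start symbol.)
{ 'd' }

FIRST sets of the non-terminals involved (from the grammar, by fixed-point iteration):
  FIRST(B) = { 'd' }

To compute FIRST(B f), process the symbols left to right:
Symbol B is a non-terminal. Add FIRST(B) \ {ε} = { 'd' }
B is not nullable (ε ∉ FIRST(B)), so stop here.
FIRST(B f) = { 'd' }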